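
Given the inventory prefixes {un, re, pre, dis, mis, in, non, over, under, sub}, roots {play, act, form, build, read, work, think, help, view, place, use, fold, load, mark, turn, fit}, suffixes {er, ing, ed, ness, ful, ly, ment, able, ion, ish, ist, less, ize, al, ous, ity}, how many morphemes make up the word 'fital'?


Segmenting 'fital' against the inventory:
  'fit' -> root (morpheme 1)
  'al' -> suffix (morpheme 2)
Total morphemes: 2

2


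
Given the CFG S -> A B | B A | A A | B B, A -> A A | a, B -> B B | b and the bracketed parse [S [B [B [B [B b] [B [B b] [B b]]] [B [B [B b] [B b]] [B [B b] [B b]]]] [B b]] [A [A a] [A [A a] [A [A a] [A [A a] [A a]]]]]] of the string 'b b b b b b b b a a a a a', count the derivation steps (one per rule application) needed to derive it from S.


Every bracketed nonterminal node [X ...] in the tree is produced by exactly one rule application.
Reading the tree off as a leftmost derivation:
  Step 1: S  =>  B A   (applied S -> B A)
  Step 2: B A  =>  B B A   (applied B -> B B)
  Step 3: B B A  =>  B B B A   (applied B -> B B)
  Step 4: B B B A  =>  B B B B A   (applied B -> B B)
  Step 5: B B B B A  =>  b B B B A   (applied B -> b)
  Step 6: b B B B A  =>  b B B B B A   (applied B -> B B)
  Step 7: b B B B B A  =>  b b B B B A   (applied B -> b)
  Step 8: b b B B B A  =>  b b b B B A   (applied B -> b)
  Step 9: b b b B B A  =>  b b b B B B A   (applied B -> B B)
  Step 10: b b b B B B A  =>  b b b B B B B A   (applied B -> B B)
  Step 11: b b b B B B B A  =>  b b b b B B B A   (applied B -> b)
  Step 12: b b b b B B B A  =>  b b b b b B B A   (applied B -> b)
  Step 13: b b b b b B B A  =>  b b b b b B B B A   (applied B -> B B)
  Step 14: b b b b b B B B A  =>  b b b b b b B B A   (applied B -> b)
  Step 15: b b b b b b B B A  =>  b b b b b b b B A   (applied B -> b)
  Step 16: b b b b b b b B A  =>  b b b b b b b b A   (applied B -> b)
  Step 17: b b b b b b b b A  =>  b b b b b b b b A A   (applied A -> A A)
  Step 18: b b b b b b b b A A  =>  b b b b b b b b a A   (applied A -> a)
  Step 19: b b b b b b b b a A  =>  b b b b b b b b a A A   (applied A -> A A)
  Step 20: b b b b b b b b a A A  =>  b b b b b b b b a a A   (applied A -> a)
  Step 21: b b b b b b b b a a A  =>  b b b b b b b b a a A A   (applied A -> A A)
  Step 22: b b b b b b b b a a A A  =>  b b b b b b b b a a a A   (applied A -> a)
  Step 23: b b b b b b b b a a a A  =>  b b b b b b b b a a a A A   (applied A -> A A)
  Step 24: b b b b b b b b a a a A A  =>  b b b b b b b b a a a a A   (applied A -> a)
  Step 25: b b b b b b b b a a a a A  =>  b b b b b b b b a a a a a   (applied A -> a)
Final yield: b b b b b b b b a a a a a
Total rewrite steps: 25

25


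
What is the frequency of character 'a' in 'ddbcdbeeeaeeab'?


Scanning 'ddbcdbeeeaeeab' for 'a':
  Position 9: 'a' -> MATCH (count: 1)
  Position 12: 'a' -> MATCH (count: 2)
Total occurrences of 'a': 2

2


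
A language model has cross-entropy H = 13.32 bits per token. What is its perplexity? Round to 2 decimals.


Perplexity formula: PP = 2^H
H = 13.32
PP = 2^13.32
Decompose: 2^13.32 = 2^13 * 2^0.32
2^13 = 8192, 2^0.32 ~ 1.2483305
PP ~ 8192 * 1.2483305 = 10226.3234560
Rounded to 2 decimals: 10226.32

10226.32


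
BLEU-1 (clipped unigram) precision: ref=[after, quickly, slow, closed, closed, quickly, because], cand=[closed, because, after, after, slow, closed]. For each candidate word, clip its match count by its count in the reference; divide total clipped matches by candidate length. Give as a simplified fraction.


Reference word counts: {'after': 1, 'because': 1, 'closed': 2, 'quickly': 2, 'slow': 1}
Checking each candidate word (with clipping):
  'closed' -> in reference (ref count 2, used 1/2) -> match (matches: 1)
  'because' -> in reference (ref count 1, used 1/1) -> match (matches: 2)
  'after' -> in reference (ref count 1, used 1/1) -> match (matches: 3)
  'after' -> ref count 1 already used up (1/1) -> clipped, no match (matches: 3)
  'slow' -> in reference (ref count 1, used 1/1) -> match (matches: 4)
  'closed' -> in reference (ref count 2, used 2/2) -> match (matches: 5)
Clipped matches: 5, Candidate length: 6
Precision = 5/6

5/6


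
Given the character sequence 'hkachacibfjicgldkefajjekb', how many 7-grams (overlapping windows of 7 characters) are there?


String 'hkachacibfjicgldkefajjekb' has length L = 25.
Number of overlapping n-grams = L - n + 1
Substituting: 25 - 7 + 1 = 19

19


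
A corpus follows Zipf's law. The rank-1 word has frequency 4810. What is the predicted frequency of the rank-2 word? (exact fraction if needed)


Zipf's law: freq(rank) = f1 / rank
f1 = 4810, rank = 2
freq = 4810 / 2
= 2405

2405


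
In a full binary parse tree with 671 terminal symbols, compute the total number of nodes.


Leaf nodes (terminals): 671
Internal nodes = n - 1 = 671 - 1 = 670
Total = leaves + internal = 671 + 670 = 1341

1341


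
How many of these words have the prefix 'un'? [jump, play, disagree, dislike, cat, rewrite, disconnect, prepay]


Checking each word for prefix 'un':
  'jump' -> no (count: 0)
  'play' -> no (count: 0)
  'disagree' -> no (count: 0)
  'dislike' -> no (count: 0)
  'cat' -> no (count: 0)
  'rewrite' -> no (count: 0)
  'disconnect' -> no (count: 0)
  'prepay' -> no (count: 0)
Total with prefix 'un': 0

0


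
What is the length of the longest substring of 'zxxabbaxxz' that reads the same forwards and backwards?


Scanning 'zxxabbaxxz' for palindromic substrings.
Substring at positions 0-9: 'zxxabbaxxz'.
Check: reverse('zxxabbaxxz') = 'zxxabbaxxz' -> palindrome confirmed.
No longer palindromic substring exists; longest length = 10

10


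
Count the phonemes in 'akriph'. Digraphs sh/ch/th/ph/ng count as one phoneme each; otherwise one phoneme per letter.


Parsing 'akriph' greedily, digraphs first:
  'a' -> vowel phoneme (phonemes so far: 1)
  'k' -> consonant phoneme (phonemes so far: 2)
  'r' -> consonant phoneme (phonemes so far: 3)
  'i' -> vowel phoneme (phonemes so far: 4)
  'ph' -> digraph (1 consonant phoneme) (phonemes so far: 5)
Total phonemes: 5

5


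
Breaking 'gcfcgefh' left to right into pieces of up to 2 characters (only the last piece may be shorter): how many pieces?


'gcfcgefh' has 8 characters.
Chunking with max size 2:
  Chunk 1: 'gc' (positions 0-1)
  Chunk 2: 'fc' (positions 2-3)
  Chunk 3: 'ge' (positions 4-5)
  Chunk 4: 'fh' (positions 6-7)
Total chunks: ceil(8 / 2) = 4

4


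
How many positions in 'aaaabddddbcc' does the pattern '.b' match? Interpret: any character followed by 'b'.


Pattern: .b means any character followed by 'b'.
Scanning 'aaaabddddbcc' position-by-position:
  Pos 0: window 'aa' -> no
  Pos 1: window 'aa' -> no
  Pos 2: window 'aa' -> no
  Pos 3: window 'ab' -> MATCH
  Pos 4: window 'bd' -> no
  Pos 5: window 'dd' -> no
  Pos 6: window 'dd' -> no
  Pos 7: window 'dd' -> no
  Pos 8: window 'db' -> MATCH
  Pos 9: window 'bc' -> no
  Pos 10: window 'cc' -> no
  Pos 11: window 'c' -> no
Total matches: 2

2


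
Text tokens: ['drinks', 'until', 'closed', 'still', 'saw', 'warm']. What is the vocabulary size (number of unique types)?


Listing all tokens and tracking unique types:
  Token 1: 'drinks' -> NEW (unique so far: 1)
  Token 2: 'until' -> NEW (unique so far: 2)
  Token 3: 'closed' -> NEW (unique so far: 3)
  Token 4: 'still' -> NEW (unique so far: 4)
  Token 5: 'saw' -> NEW (unique so far: 5)
  Token 6: 'warm' -> NEW (unique so far: 6)
Unique types: ('closed', 'drinks', 'saw', 'still', 'until', 'warm')
Vocabulary size: 6

6


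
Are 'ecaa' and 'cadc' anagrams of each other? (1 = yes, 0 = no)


Sort characters of 'ecaa': 'aace'
Sort characters of 'cadc': 'accd'
Sorted forms differ -> they are NOT anagrams
Result: 0

0


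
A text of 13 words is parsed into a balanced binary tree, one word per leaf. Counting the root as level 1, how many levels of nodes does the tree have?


In a balanced binary tree with n leaves the deepest leaf is ceil(log2(n)) edges below the root,
so counting node levels inclusive of root and leaves gives ceil(log2(n)) + 1 levels.
log2(13) = 3.7004
ceil(3.7004) = 4
levels = 4 + 1 = 5

5


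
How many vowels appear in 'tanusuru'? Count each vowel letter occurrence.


Scanning each character of 'tanusuru':
  Position 1: 't' -> consonant (running count: 0)
  Position 2: 'a' -> vowel (running count: 1)
  Position 3: 'n' -> consonant (running count: 1)
  Position 4: 'u' -> vowel (running count: 2)
  Position 5: 's' -> consonant (running count: 2)
  Position 6: 'u' -> vowel (running count: 3)
  Position 7: 'r' -> consonant (running count: 3)
  Position 8: 'u' -> vowel (running count: 4)
Total vowels: 4

4


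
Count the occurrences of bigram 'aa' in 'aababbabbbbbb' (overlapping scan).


Scanning 'aababbabbbbbb' for bigram 'aa':
  Position 0: 'aa' -> MATCH
  Position 1: 'ab' -> no
  Position 2: 'ba' -> no
  Position 3: 'ab' -> no
  Position 4: 'bb' -> no
  Position 5: 'ba' -> no
  Position 6: 'ab' -> no
  Position 7: 'bb' -> no
  Position 8: 'bb' -> no
  Position 9: 'bb' -> no
  Position 10: 'bb' -> no
  Position 11: 'bb' -> no
Total matches: 1

1


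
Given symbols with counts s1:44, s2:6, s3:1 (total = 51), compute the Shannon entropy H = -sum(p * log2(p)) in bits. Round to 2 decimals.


Computing entropy H = -sum(p_i * log2(p_i)):
  s1: p = 44/51 = 0.8627, -p*log2(p) = 0.1838
  s2: p = 6/51 = 0.1176, -p*log2(p) = 0.3632
  s3: p = 1/51 = 0.0196, -p*log2(p) = 0.1112
H = sum of terms = 0.6582
Rounded to 2 decimals: 0.66

0.66


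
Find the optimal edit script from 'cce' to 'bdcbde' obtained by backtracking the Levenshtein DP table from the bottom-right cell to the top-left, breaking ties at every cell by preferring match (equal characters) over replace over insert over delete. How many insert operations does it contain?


Edit distance = 4. Backtracking from cell (3, 6) with preference match > replace > insert > delete,
then listing the resulting alignment 'cce' -> 'bdcbde' left to right:
  Step 1: insert 'b' [insertion #1]
  Step 2: insert 'd' [insertion #2]
  Step 3: keep 'c'
  Step 4: insert 'b' [insertion #3]
  Step 5: replace c->d
  Step 6: keep 'e'
Total insertions: 3

3


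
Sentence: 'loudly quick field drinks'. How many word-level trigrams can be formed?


Word trigrams from [4] words:
  Trigram 1: (loudly quick field)
  Trigram 2: (quick field drinks)
Total word trigrams: 4 - 2 = 2

2


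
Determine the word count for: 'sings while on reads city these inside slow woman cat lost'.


Counting words by splitting on spaces:
  Word 1: 'sings'
  Word 2: 'while'
  Word 3: 'on'
  Word 4: 'reads'
  Word 5: 'city'
  Word 6: 'these'
  Word 7: 'inside'
  Word 8: 'slow'
  Word 9: 'woman'
  Word 10: 'cat'
  Word 11: 'lost'
Total words: 11

11


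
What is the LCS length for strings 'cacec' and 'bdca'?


DP table for LCS of 'cacec' and 'bdca':
       b  d  c  a
    0  0  0  0  0
  c 0  0  0  1  1
  a 0  0  0  1  2
  c 0  0  0  1  2
  e 0  0  0  1  2
  c 0  0  0  1  2
LCS: 'ca'
LCS length = 2

2


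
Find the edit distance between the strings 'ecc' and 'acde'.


Building DP table for s1='ecc' (len 3) and s2='acde' (len 4):
       a  c  d  e
    0  1  2  3  4
  e 1  1  2  3  3
  c 2  2  1  2  3
  c 3  3  2  2  3
Edit distance = dp[3][4] = 3

3


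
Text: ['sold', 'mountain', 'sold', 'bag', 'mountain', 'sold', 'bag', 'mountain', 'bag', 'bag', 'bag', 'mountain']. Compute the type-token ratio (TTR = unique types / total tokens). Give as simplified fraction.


Tokens: 12
Unique types: ('bag', 'mountain', 'sold') = 3
TTR = 3/12
Simplify: divide both by 3 -> 1/4
TTR = 1/4

1/4


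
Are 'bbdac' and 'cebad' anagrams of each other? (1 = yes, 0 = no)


Sort characters of 'bbdac': 'abbcd'
Sort characters of 'cebad': 'abcde'
Sorted forms differ -> they are NOT anagrams
Result: 0

0


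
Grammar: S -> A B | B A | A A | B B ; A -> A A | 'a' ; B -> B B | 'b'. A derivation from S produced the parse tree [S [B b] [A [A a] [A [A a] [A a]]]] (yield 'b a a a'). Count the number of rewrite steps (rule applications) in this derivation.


Every bracketed nonterminal node [X ...] in the tree is produced by exactly one rule application.
Reading the tree off as a leftmost derivation:
  Step 1: S  =>  B A   (applied S -> B A)
  Step 2: B A  =>  b A   (applied B -> b)
  Step 3: b A  =>  b A A   (applied A -> A A)
  Step 4: b A A  =>  b a A   (applied A -> a)
  Step 5: b a A  =>  b a A A   (applied A -> A A)
  Step 6: b a A A  =>  b a a A   (applied A -> a)
  Step 7: b a a A  =>  b a a a   (applied A -> a)
Final yield: b a a a
Total rewrite steps: 7

7


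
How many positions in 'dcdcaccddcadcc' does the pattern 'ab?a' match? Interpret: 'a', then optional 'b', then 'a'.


Pattern: ab?a means 'a', then optional 'b', then 'a'.
Scanning 'dcdcaccddcadcc' position-by-position:
  Pos 0: window 'dcd' -> no
  Pos 1: window 'cdc' -> no
  Pos 2: window 'dca' -> no
  Pos 3: window 'cac' -> no
  Pos 4: window 'acc' -> no
  Pos 5: window 'ccd' -> no
  Pos 6: window 'cdd' -> no
  Pos 7: window 'ddc' -> no
  Pos 8: window 'dca' -> no
  Pos 9: window 'cad' -> no
  Pos 10: window 'adc' -> no
  Pos 11: window 'dcc' -> no
  Pos 12: window 'cc' -> no
  Pos 13: window 'c' -> no
Total matches: 0

0


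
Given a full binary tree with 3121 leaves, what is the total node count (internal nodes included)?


Leaf nodes (terminals): 3121
Internal nodes = n - 1 = 3121 - 1 = 3120
Total = leaves + internal = 3121 + 3120 = 6241

6241


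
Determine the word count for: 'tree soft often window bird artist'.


Counting words by splitting on spaces:
  Word 1: 'tree'
  Word 2: 'soft'
  Word 3: 'often'
  Word 4: 'window'
  Word 5: 'bird'
  Word 6: 'artist'
Total words: 6

6


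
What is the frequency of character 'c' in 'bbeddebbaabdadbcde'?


Scanning 'bbeddebbaabdadbcde' for 'c':
  Position 15: 'c' -> MATCH (count: 1)
Total occurrences of 'c': 1

1


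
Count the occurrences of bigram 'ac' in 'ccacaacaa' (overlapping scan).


Scanning 'ccacaacaa' for bigram 'ac':
  Position 0: 'cc' -> no
  Position 1: 'ca' -> no
  Position 2: 'ac' -> MATCH
  Position 3: 'ca' -> no
  Position 4: 'aa' -> no
  Position 5: 'ac' -> MATCH
  Position 6: 'ca' -> no
  Position 7: 'aa' -> no
Total matches: 2

2


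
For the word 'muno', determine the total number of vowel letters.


Scanning each character of 'muno':
  Position 1: 'm' -> consonant (running count: 0)
  Position 2: 'u' -> vowel (running count: 1)
  Position 3: 'n' -> consonant (running count: 1)
  Position 4: 'o' -> vowel (running count: 2)
Total vowels: 2

2


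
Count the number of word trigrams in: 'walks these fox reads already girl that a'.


Word trigrams from [8] words:
  Trigram 1: (walks these fox)
  Trigram 2: (these fox reads)
  Trigram 3: (fox reads already)
  Trigram 4: (reads already girl)
  Trigram 5: (already girl that)
  Trigram 6: (girl that a)
Total word trigrams: 8 - 2 = 6

6


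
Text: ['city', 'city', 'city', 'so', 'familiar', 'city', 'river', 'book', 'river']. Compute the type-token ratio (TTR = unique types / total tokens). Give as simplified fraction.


Tokens: 9
Unique types: ('book', 'city', 'familiar', 'river', 'so') = 5
TTR = 5/9
Already in lowest terms.

5/9


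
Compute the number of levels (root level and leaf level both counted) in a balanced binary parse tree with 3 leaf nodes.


In a balanced binary tree with n leaves the deepest leaf is ceil(log2(n)) edges below the root,
so counting node levels inclusive of root and leaves gives ceil(log2(n)) + 1 levels.
log2(3) = 1.5850
ceil(1.5850) = 2
levels = 2 + 1 = 3

3


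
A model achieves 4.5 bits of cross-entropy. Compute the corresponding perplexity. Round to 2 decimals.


Perplexity formula: PP = 2^H
H = 4.5
PP = 2^4.5
Decompose: 2^4.5 = 2^4 * 2^0.5 = 2^4 * sqrt(2)
2^4 = 16, sqrt(2) ~ 1.4142136
PP ~ 16 * 1.4142136 = 22.6274176
Rounded to 2 decimals: 22.63

22.63


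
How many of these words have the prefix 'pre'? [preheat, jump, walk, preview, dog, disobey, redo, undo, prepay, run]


Checking each word for prefix 'pre':
  'preheat' -> YES, starts with 'pre' (count: 1)
  'jump' -> no (count: 1)
  'walk' -> no (count: 1)
  'preview' -> YES, starts with 'pre' (count: 2)
  'dog' -> no (count: 2)
  'disobey' -> no (count: 2)
  'redo' -> no (count: 2)
  'undo' -> no (count: 2)
  'prepay' -> YES, starts with 'pre' (count: 3)
  'run' -> no (count: 3)
Total with prefix 'pre': 3

3


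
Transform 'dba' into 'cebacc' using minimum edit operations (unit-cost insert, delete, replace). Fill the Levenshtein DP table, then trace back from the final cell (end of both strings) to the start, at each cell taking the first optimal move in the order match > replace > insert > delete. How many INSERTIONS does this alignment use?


Edit distance = 4. Backtracking from cell (3, 6) with preference match > replace > insert > delete,
then listing the resulting alignment 'dba' -> 'cebacc' left to right:
  Step 1: insert 'c' [insertion #1]
  Step 2: replace d->e
  Step 3: keep 'b'
  Step 4: keep 'a'
  Step 5: insert 'c' [insertion #2]
  Step 6: insert 'c' [insertion #3]
Total insertions: 3

3


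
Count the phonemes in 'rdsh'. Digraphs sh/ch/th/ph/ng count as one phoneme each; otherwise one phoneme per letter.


Parsing 'rdsh' greedily, digraphs first:
  'r' -> consonant phoneme (phonemes so far: 1)
  'd' -> consonant phoneme (phonemes so far: 2)
  'sh' -> digraph (1 consonant phoneme) (phonemes so far: 3)
Total phonemes: 3

3


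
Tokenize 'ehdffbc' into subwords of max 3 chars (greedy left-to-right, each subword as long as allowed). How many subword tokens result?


'ehdffbc' has 7 characters.
Chunking with max size 3:
  Chunk 1: 'ehd' (positions 0-2)
  Chunk 2: 'ffb' (positions 3-5)
  Chunk 3: 'c' (positions 6-6)
Total chunks: ceil(7 / 3) = 3

3


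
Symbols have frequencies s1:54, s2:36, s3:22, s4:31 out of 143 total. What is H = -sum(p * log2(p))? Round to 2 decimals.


Computing entropy H = -sum(p_i * log2(p_i)):
  s1: p = 54/143 = 0.3776, -p*log2(p) = 0.5306
  s2: p = 36/143 = 0.2517, -p*log2(p) = 0.5010
  s3: p = 22/143 = 0.1538, -p*log2(p) = 0.4155
  s4: p = 31/143 = 0.2168, -p*log2(p) = 0.4782
H = sum of terms = 1.9253
Rounded to 2 decimals: 1.93

1.93


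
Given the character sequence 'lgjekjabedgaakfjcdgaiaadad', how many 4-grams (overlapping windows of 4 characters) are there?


String 'lgjekjabedgaakfjcdgaiaadad' has length L = 26.
Number of overlapping n-grams = L - n + 1
Substituting: 26 - 4 + 1 = 23

23


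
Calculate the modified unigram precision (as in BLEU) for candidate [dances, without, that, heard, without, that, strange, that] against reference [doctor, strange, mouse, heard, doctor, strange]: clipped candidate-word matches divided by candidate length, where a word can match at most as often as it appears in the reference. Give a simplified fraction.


Reference word counts: {'doctor': 2, 'heard': 1, 'mouse': 1, 'strange': 2}
Checking each candidate word (with clipping):
  'dances' -> not in reference -> no match (matches: 0)
  'without' -> not in reference -> no match (matches: 0)
  'that' -> not in reference -> no match (matches: 0)
  'heard' -> in reference (ref count 1, used 1/1) -> match (matches: 1)
  'without' -> not in reference -> no match (matches: 1)
  'that' -> not in reference -> no match (matches: 1)
  'strange' -> in reference (ref count 2, used 1/2) -> match (matches: 2)
  'that' -> not in reference -> no match (matches: 2)
Clipped matches: 2, Candidate length: 8
Precision = 2/8 = 1/4

1/4


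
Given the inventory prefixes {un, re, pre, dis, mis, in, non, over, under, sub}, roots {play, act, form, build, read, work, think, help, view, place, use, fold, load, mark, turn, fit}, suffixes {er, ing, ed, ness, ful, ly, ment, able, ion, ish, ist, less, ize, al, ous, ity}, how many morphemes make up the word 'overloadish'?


Segmenting 'overloadish' against the inventory:
  'over' -> prefix (morpheme 1)
  'load' -> root (morpheme 2)
  'ish' -> suffix (morpheme 3)
Total morphemes: 3

3


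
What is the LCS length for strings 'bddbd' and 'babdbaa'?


DP table for LCS of 'bddbd' and 'babdbaa':
       b  a  b  d  b  a  a
    0  0  0  0  0  0  0  0
  b 0  1  1  1  1  1  1  1
  d 0  1  1  1  2  2  2  2
  d 0  1  1  1  2  2  2  2
  b 0  1  1  2  2  3  3  3
  d 0  1  1  2  3  3  3  3
LCS: 'bdb'
LCS length = 3

3


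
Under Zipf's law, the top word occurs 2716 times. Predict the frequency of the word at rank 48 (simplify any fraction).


Zipf's law: freq(rank) = f1 / rank
f1 = 2716, rank = 48
freq = 2716 / 48
GCD(2716, 48) = 4
Simplified: 679/12

679/12


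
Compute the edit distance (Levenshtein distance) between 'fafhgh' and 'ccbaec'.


Building DP table for s1='fafhgh' (len 6) and s2='ccbaec' (len 6):
       c  c  b  a  e  c
    0  1  2  3  4  5  6
  f 1  1  2  3  4  5  6
  a 2  2  2  3  3  4  5
  f 3  3  3  3  4  4  5
  h 4  4  4  4  4  5  5
  g 5  5  5  5  5  5  6
  h 6  6  6  6  6  6  6
Edit distance = dp[6][6] = 6

6


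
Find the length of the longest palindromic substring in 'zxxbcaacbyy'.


Scanning 'zxxbcaacbyy' for palindromic substrings.
Substring at positions 3-8: 'bcaacb'.
Check: reverse('bcaacb') = 'bcaacb' -> palindrome confirmed.
Neighbouring characters ('x' / 'y') break symmetry, so it cannot extend further.
No longer palindromic substring exists; longest length = 6

6


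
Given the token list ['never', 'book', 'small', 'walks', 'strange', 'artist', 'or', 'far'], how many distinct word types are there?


Listing all tokens and tracking unique types:
  Token 1: 'never' -> NEW (unique so far: 1)
  Token 2: 'book' -> NEW (unique so far: 2)
  Token 3: 'small' -> NEW (unique so far: 3)
  Token 4: 'walks' -> NEW (unique so far: 4)
  Token 5: 'strange' -> NEW (unique so far: 5)
  Token 6: 'artist' -> NEW (unique so far: 6)
  Token 7: 'or' -> NEW (unique so far: 7)
  Token 8: 'far' -> NEW (unique so far: 8)
Unique types: ('artist', 'book', 'far', 'never', 'or', 'small', 'strange', 'walks')
Vocabulary size: 8

8


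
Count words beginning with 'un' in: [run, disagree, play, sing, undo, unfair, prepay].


Checking each word for prefix 'un':
  'run' -> no (count: 0)
  'disagree' -> no (count: 0)
  'play' -> no (count: 0)
  'sing' -> no (count: 0)
  'undo' -> YES, starts with 'un' (count: 1)
  'unfair' -> YES, starts with 'un' (count: 2)
  'prepay' -> no (count: 2)
Total with prefix 'un': 2

2


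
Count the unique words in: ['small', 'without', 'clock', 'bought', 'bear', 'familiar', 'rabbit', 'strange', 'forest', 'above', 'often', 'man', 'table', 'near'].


Listing all tokens and tracking unique types:
  Token 1: 'small' -> NEW (unique so far: 1)
  Token 2: 'without' -> NEW (unique so far: 2)
  Token 3: 'clock' -> NEW (unique so far: 3)
  Token 4: 'bought' -> NEW (unique so far: 4)
  Token 5: 'bear' -> NEW (unique so far: 5)
  Token 6: 'familiar' -> NEW (unique so far: 6)
  Token 7: 'rabbit' -> NEW (unique so far: 7)
  Token 8: 'strange' -> NEW (unique so far: 8)
  Token 9: 'forest' -> NEW (unique so far: 9)
  Token 10: 'above' -> NEW (unique so far: 10)
  Token 11: 'often' -> NEW (unique so far: 11)
  Token 12: 'man' -> NEW (unique so far: 12)
  Token 13: 'table' -> NEW (unique so far: 13)
  Token 14: 'near' -> NEW (unique so far: 14)
Unique types: ('above', 'bear', 'bought', 'clock', 'familiar', 'forest', 'man', 'near', 'often', 'rabbit', 'small', 'strange', 'table', 'without')
Vocabulary size: 14

14


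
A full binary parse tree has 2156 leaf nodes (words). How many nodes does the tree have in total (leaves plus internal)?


Leaf nodes (terminals): 2156
Internal nodes = n - 1 = 2156 - 1 = 2155
Total = leaves + internal = 2156 + 2155 = 4311

4311


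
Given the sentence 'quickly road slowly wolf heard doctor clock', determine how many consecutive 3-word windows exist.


Word trigrams from [7] words:
  Trigram 1: (quickly road slowly)
  Trigram 2: (road slowly wolf)
  Trigram 3: (slowly wolf heard)
  Trigram 4: (wolf heard doctor)
  Trigram 5: (heard doctor clock)
Total word trigrams: 7 - 2 = 5

5


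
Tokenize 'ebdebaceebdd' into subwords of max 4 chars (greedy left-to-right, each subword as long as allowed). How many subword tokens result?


'ebdebaceebdd' has 12 characters.
Chunking with max size 4:
  Chunk 1: 'ebde' (positions 0-3)
  Chunk 2: 'bace' (positions 4-7)
  Chunk 3: 'ebdd' (positions 8-11)
Total chunks: ceil(12 / 4) = 3

3


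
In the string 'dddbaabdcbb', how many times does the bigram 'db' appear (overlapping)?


Scanning 'dddbaabdcbb' for bigram 'db':
  Position 0: 'dd' -> no
  Position 1: 'dd' -> no
  Position 2: 'db' -> MATCH
  Position 3: 'ba' -> no
  Position 4: 'aa' -> no
  Position 5: 'ab' -> no
  Position 6: 'bd' -> no
  Position 7: 'dc' -> no
  Position 8: 'cb' -> no
  Position 9: 'bb' -> no
Total matches: 1

1


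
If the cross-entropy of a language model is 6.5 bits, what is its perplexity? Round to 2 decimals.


Perplexity formula: PP = 2^H
H = 6.5
PP = 2^6.5
Decompose: 2^6.5 = 2^6 * 2^0.5 = 2^6 * sqrt(2)
2^6 = 64, sqrt(2) ~ 1.4142136
PP ~ 64 * 1.4142136 = 90.5096704
Rounded to 2 decimals: 90.51

90.51


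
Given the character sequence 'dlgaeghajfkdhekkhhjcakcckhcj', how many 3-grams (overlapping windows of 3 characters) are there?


String 'dlgaeghajfkdhekkhhjcakcckhcj' has length L = 28.
Number of overlapping n-grams = L - n + 1
Substituting: 28 - 3 + 1 = 26

26


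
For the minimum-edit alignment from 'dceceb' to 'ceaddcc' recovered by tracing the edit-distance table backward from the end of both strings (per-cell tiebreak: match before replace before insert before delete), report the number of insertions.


Edit distance = 6. Backtracking from cell (6, 7) with preference match > replace > insert > delete,
then listing the resulting alignment 'dceceb' -> 'ceaddcc' left to right:
  Step 1: delete 'd'
  Step 2: keep 'c'
  Step 3: keep 'e'
  Step 4: insert 'a' [insertion #1]
  Step 5: insert 'd' [insertion #2]
  Step 6: replace c->d
  Step 7: replace e->c
  Step 8: replace b->c
Total insertions: 2

2


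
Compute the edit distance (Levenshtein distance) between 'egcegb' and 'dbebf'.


Building DP table for s1='egcegb' (len 6) and s2='dbebf' (len 5):
       d  b  e  b  f
    0  1  2  3  4  5
  e 1  1  2  2  3  4
  g 2  2  2  3  3  4
  c 3  3  3  3  4  4
  e 4  4  4  3  4  5
  g 5  5  5  4  4  5
  b 6  6  5  5  4  5
Edit distance = dp[6][5] = 5

5


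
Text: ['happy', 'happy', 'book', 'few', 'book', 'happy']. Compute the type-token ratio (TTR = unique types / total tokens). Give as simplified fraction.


Tokens: 6
Unique types: ('book', 'few', 'happy') = 3
TTR = 3/6
Simplify: divide both by 3 -> 1/2
TTR = 1/2

1/2


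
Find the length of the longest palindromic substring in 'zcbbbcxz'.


Scanning 'zcbbbcxz' for palindromic substrings.
Substring at positions 1-5: 'cbbbc'.
Check: reverse('cbbbc') = 'cbbbc' -> palindrome confirmed.
Neighbouring characters ('z' / 'x') break symmetry, so it cannot extend further.
No longer palindromic substring exists; longest length = 5

5


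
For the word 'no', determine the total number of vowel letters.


Scanning each character of 'no':
  Position 1: 'n' -> consonant (running count: 0)
  Position 2: 'o' -> vowel (running count: 1)
Total vowels: 1

1


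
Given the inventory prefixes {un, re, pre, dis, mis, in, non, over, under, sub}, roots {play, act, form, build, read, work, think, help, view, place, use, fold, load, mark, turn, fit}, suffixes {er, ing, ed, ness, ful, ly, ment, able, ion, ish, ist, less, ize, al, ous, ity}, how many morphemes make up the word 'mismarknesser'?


Segmenting 'mismarknesser' against the inventory:
  'mis' -> prefix (morpheme 1)
  'mark' -> root (morpheme 2)
  'ness' -> suffix (morpheme 3)
  'er' -> suffix (morpheme 4)
Total morphemes: 4

4


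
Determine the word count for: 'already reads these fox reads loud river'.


Counting words by splitting on spaces:
  Word 1: 'already'
  Word 2: 'reads'
  Word 3: 'these'
  Word 4: 'fox'
  Word 5: 'reads'
  Word 6: 'loud'
  Word 7: 'river'
Total words: 7

7


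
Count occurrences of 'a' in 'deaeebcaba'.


Scanning 'deaeebcaba' for 'a':
  Position 2: 'a' -> MATCH (count: 1)
  Position 7: 'a' -> MATCH (count: 2)
  Position 9: 'a' -> MATCH (count: 3)
Total occurrences of 'a': 3

3


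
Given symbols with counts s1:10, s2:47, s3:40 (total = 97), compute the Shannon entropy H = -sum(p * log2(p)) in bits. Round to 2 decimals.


Computing entropy H = -sum(p_i * log2(p_i)):
  s1: p = 10/97 = 0.1031, -p*log2(p) = 0.3379
  s2: p = 47/97 = 0.4845, -p*log2(p) = 0.5065
  s3: p = 40/97 = 0.4124, -p*log2(p) = 0.5270
H = sum of terms = 1.3714
Rounded to 2 decimals: 1.37

1.37


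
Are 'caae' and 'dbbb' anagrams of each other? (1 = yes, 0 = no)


Sort characters of 'caae': 'aace'
Sort characters of 'dbbb': 'bbbd'
Sorted forms differ -> they are NOT anagrams
Result: 0

0


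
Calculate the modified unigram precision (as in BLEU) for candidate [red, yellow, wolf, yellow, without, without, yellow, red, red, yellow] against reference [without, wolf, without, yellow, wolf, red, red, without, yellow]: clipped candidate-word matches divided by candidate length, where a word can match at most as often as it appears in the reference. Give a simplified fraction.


Reference word counts: {'red': 2, 'without': 3, 'wolf': 2, 'yellow': 2}
Checking each candidate word (with clipping):
  'red' -> in reference (ref count 2, used 1/2) -> match (matches: 1)
  'yellow' -> in reference (ref count 2, used 1/2) -> match (matches: 2)
  'wolf' -> in reference (ref count 2, used 1/2) -> match (matches: 3)
  'yellow' -> in reference (ref count 2, used 2/2) -> match (matches: 4)
  'without' -> in reference (ref count 3, used 1/3) -> match (matches: 5)
  'without' -> in reference (ref count 3, used 2/3) -> match (matches: 6)
  'yellow' -> ref count 2 already used up (2/2) -> clipped, no match (matches: 6)
  'red' -> in reference (ref count 2, used 2/2) -> match (matches: 7)
  'red' -> ref count 2 already used up (2/2) -> clipped, no match (matches: 7)
  'yellow' -> ref count 2 already used up (2/2) -> clipped, no match (matches: 7)
Clipped matches: 7, Candidate length: 10
Precision = 7/10

7/10


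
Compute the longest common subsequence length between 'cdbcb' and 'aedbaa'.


DP table for LCS of 'cdbcb' and 'aedbaa':
       a  e  d  b  a  a
    0  0  0  0  0  0  0
  c 0  0  0  0  0  0  0
  d 0  0  0  1  1  1  1
  b 0  0  0  1  2  2  2
  c 0  0  0  1  2  2  2
  b 0  0  0  1  2  2  2
LCS: 'db'
LCS length = 2

2


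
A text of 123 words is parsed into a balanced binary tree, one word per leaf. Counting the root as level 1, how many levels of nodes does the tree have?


In a balanced binary tree with n leaves the deepest leaf is ceil(log2(n)) edges below the root,
so counting node levels inclusive of root and leaves gives ceil(log2(n)) + 1 levels.
log2(123) = 6.9425
ceil(6.9425) = 7
levels = 7 + 1 = 8

8


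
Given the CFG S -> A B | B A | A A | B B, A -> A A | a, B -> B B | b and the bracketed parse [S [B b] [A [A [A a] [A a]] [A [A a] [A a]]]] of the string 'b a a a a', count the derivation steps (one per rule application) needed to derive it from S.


Every bracketed nonterminal node [X ...] in the tree is produced by exactly one rule application.
Reading the tree off as a leftmost derivation:
  Step 1: S  =>  B A   (applied S -> B A)
  Step 2: B A  =>  b A   (applied B -> b)
  Step 3: b A  =>  b A A   (applied A -> A A)
  Step 4: b A A  =>  b A A A   (applied A -> A A)
  Step 5: b A A A  =>  b a A A   (applied A -> a)
  Step 6: b a A A  =>  b a a A   (applied A -> a)
  Step 7: b a a A  =>  b a a A A   (applied A -> A A)
  Step 8: b a a A A  =>  b a a a A   (applied A -> a)
  Step 9: b a a a A  =>  b a a a a   (applied A -> a)
Final yield: b a a a a
Total rewrite steps: 9

9


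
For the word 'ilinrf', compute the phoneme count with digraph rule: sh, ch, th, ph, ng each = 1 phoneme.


Parsing 'ilinrf' greedily, digraphs first:
  'i' -> vowel phoneme (phonemes so far: 1)
  'l' -> consonant phoneme (phonemes so far: 2)
  'i' -> vowel phoneme (phonemes so far: 3)
  'n' -> consonant phoneme (phonemes so far: 4)
  'r' -> consonant phoneme (phonemes so far: 5)
  'f' -> consonant phoneme (phonemes so far: 6)
Total phonemes: 6

6


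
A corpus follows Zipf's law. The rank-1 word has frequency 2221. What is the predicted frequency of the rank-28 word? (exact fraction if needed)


Zipf's law: freq(rank) = f1 / rank
f1 = 2221, rank = 28
freq = 2221 / 28
GCD(2221, 28) = 1
Simplified: 2221/28

2221/28


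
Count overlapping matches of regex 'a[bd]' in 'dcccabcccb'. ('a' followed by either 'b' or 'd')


Pattern: a[bd] means 'a' followed by either 'b' or 'd'.
Scanning 'dcccabcccb' position-by-position:
  Pos 0: window 'dc' -> no
  Pos 1: window 'cc' -> no
  Pos 2: window 'cc' -> no
  Pos 3: window 'ca' -> no
  Pos 4: window 'ab' -> MATCH
  Pos 5: window 'bc' -> no
  Pos 6: window 'cc' -> no
  Pos 7: window 'cc' -> no
  Pos 8: window 'cb' -> no
  Pos 9: window 'b' -> no
Total matches: 1

1


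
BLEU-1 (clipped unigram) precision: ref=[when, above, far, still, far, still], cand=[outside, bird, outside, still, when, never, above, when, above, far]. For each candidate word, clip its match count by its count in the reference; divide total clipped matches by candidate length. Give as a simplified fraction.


Reference word counts: {'above': 1, 'far': 2, 'still': 2, 'when': 1}
Checking each candidate word (with clipping):
  'outside' -> not in reference -> no match (matches: 0)
  'bird' -> not in reference -> no match (matches: 0)
  'outside' -> not in reference -> no match (matches: 0)
  'still' -> in reference (ref count 2, used 1/2) -> match (matches: 1)
  'when' -> in reference (ref count 1, used 1/1) -> match (matches: 2)
  'never' -> not in reference -> no match (matches: 2)
  'above' -> in reference (ref count 1, used 1/1) -> match (matches: 3)
  'when' -> ref count 1 already used up (1/1) -> clipped, no match (matches: 3)
  'above' -> ref count 1 already used up (1/1) -> clipped, no match (matches: 3)
  'far' -> in reference (ref count 2, used 1/2) -> match (matches: 4)
Clipped matches: 4, Candidate length: 10
Precision = 4/10 = 2/5

2/5


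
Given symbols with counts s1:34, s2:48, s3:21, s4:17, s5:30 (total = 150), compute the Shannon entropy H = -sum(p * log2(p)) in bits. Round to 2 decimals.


Computing entropy H = -sum(p_i * log2(p_i)):
  s1: p = 34/150 = 0.2267, -p*log2(p) = 0.4854
  s2: p = 48/150 = 0.3200, -p*log2(p) = 0.5260
  s3: p = 21/150 = 0.1400, -p*log2(p) = 0.3971
  s4: p = 17/150 = 0.1133, -p*log2(p) = 0.3560
  s5: p = 30/150 = 0.2000, -p*log2(p) = 0.4644
H = sum of terms = 2.2289
Rounded to 2 decimals: 2.23

2.23


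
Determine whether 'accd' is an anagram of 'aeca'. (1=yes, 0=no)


Sort characters of 'accd': 'accd'
Sort characters of 'aeca': 'aace'
Sorted forms differ -> they are NOT anagrams
Result: 0

0


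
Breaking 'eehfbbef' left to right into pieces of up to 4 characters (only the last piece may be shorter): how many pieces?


'eehfbbef' has 8 characters.
Chunking with max size 4:
  Chunk 1: 'eehf' (positions 0-3)
  Chunk 2: 'bbef' (positions 4-7)
Total chunks: ceil(8 / 4) = 2

2


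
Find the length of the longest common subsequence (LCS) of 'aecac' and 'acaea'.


DP table for LCS of 'aecac' and 'acaea':
       a  c  a  e  a
    0  0  0  0  0  0
  a 0  1  1  1  1  1
  e 0  1  1  1  2  2
  c 0  1  2  2  2  2
  a 0  1  2  3  3  3
  c 0  1  2  3  3  3
LCS: 'aea'
LCS length = 3

3


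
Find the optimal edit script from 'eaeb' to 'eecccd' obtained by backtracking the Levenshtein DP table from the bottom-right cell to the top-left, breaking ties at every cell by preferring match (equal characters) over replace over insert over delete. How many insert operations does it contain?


Edit distance = 5. Backtracking from cell (4, 6) with preference match > replace > insert > delete,
then listing the resulting alignment 'eaeb' -> 'eecccd' left to right:
  Step 1: insert 'e' [insertion #1]
  Step 2: keep 'e'
  Step 3: insert 'c' [insertion #2]
  Step 4: replace a->c
  Step 5: replace e->c
  Step 6: replace b->d
Total insertions: 2

2


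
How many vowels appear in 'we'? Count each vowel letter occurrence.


Scanning each character of 'we':
  Position 1: 'w' -> consonant (running count: 0)
  Position 2: 'e' -> vowel (running count: 1)
Total vowels: 1

1


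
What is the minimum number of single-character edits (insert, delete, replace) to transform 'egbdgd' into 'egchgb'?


Building DP table for s1='egbdgd' (len 6) and s2='egchgb' (len 6):
       e  g  c  h  g  b
    0  1  2  3  4  5  6
  e 1  0  1  2  3  4  5
  g 2  1  0  1  2  3  4
  b 3  2  1  1  2  3  3
  d 4  3  2  2  2  3  4
  g 5  4  3  3  3  2  3
  d 6  5  4  4  4  3  3
Edit distance = dp[6][6] = 3

3


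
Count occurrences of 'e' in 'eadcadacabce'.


Scanning 'eadcadacabce' for 'e':
  Position 0: 'e' -> MATCH (count: 1)
  Position 11: 'e' -> MATCH (count: 2)
Total occurrences of 'e': 2

2


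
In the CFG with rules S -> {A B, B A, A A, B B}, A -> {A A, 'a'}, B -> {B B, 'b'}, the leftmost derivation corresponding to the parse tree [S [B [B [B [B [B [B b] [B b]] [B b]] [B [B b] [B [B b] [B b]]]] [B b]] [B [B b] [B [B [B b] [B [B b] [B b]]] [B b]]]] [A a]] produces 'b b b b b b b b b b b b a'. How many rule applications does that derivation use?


Every bracketed nonterminal node [X ...] in the tree is produced by exactly one rule application.
Reading the tree off as a leftmost derivation:
  Step 1: S  =>  B A   (applied S -> B A)
  Step 2: B A  =>  B B A   (applied B -> B B)
  Step 3: B B A  =>  B B B A   (applied B -> B B)
  Step 4: B B B A  =>  B B B B A   (applied B -> B B)
  Step 5: B B B B A  =>  B B B B B A   (applied B -> B B)
  Step 6: B B B B B A  =>  B B B B B B A   (applied B -> B B)
  Step 7: B B B B B B A  =>  b B B B B B A   (applied B -> b)
  Step 8: b B B B B B A  =>  b b B B B B A   (applied B -> b)
  Step 9: b b B B B B A  =>  b b b B B B A   (applied B -> b)
  Step 10: b b b B B B A  =>  b b b B B B B A   (applied B -> B B)
  Step 11: b b b B B B B A  =>  b b b b B B B A   (applied B -> b)
  Step 12: b b b b B B B A  =>  b b b b B B B B A   (applied B -> B B)
  Step 13: b b b b B B B B A  =>  b b b b b B B B A   (applied B -> b)
  Step 14: b b b b b B B B A  =>  b b b b b b B B A   (applied B -> b)
  Step 15: b b b b b b B B A  =>  b b b b b b b B A   (applied B -> b)
  Step 16: b b b b b b b B A  =>  b b b b b b b B B A   (applied B -> B B)
  Step 17: b b b b b b b B B A  =>  b b b b b b b b B A   (applied B -> b)
  Step 18: b b b b b b b b B A  =>  b b b b b b b b B B A   (applied B -> B B)
  Step 19: b b b b b b b b B B A  =>  b b b b b b b b B B B A   (applied B -> B B)
  Step 20: b b b b b b b b B B B A  =>  b b b b b b b b b B B A   (applied B -> b)
  Step 21: b b b b b b b b b B B A  =>  b b b b b b b b b B B B A   (applied B -> B B)
  Step 22: b b b b b b b b b B B B A  =>  b b b b b b b b b b B B A   (applied B -> b)
  Step 23: b b b b b b b b b b B B A  =>  b b b b b b b b b b b B A   (applied B -> b)
  Step 24: b b b b b b b b b b b B A  =>  b b b b b b b b b b b b A   (applied B -> b)
  Step 25: b b b b b b b b b b b b A  =>  b b b b b b b b b b b b a   (applied A -> a)
Final yield: b b b b b b b b b b b b a
Total rewrite steps: 25

25


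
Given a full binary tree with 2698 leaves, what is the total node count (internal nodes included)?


Leaf nodes (terminals): 2698
Internal nodes = n - 1 = 2698 - 1 = 2697
Total = leaves + internal = 2698 + 2697 = 5395

5395


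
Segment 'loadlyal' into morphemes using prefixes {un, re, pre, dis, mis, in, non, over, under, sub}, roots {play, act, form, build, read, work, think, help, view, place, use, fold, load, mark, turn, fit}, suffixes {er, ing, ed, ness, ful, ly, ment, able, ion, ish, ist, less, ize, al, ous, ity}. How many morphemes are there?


Segmenting 'loadlyal' against the inventory:
  'load' -> root (morpheme 1)
  'ly' -> suffix (morpheme 2)
  'al' -> suffix (morpheme 3)
Total morphemes: 3

3


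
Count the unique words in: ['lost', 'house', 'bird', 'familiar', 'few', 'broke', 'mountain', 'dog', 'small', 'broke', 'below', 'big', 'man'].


Listing all tokens and tracking unique types:
  Token 1: 'lost' -> NEW (unique so far: 1)
  Token 2: 'house' -> NEW (unique so far: 2)
  Token 3: 'bird' -> NEW (unique so far: 3)
  Token 4: 'familiar' -> NEW (unique so far: 4)
  Token 5: 'few' -> NEW (unique so far: 5)
  Token 6: 'broke' -> NEW (unique so far: 6)
  Token 7: 'mountain' -> NEW (unique so far: 7)
  Token 8: 'dog' -> NEW (unique so far: 8)
  Token 9: 'small' -> NEW (unique so far: 9)
  Token 10: 'broke' -> duplicate (unique so far: 9)
  Token 11: 'below' -> NEW (unique so far: 10)
  Token 12: 'big' -> NEW (unique so far: 11)
  Token 13: 'man' -> NEW (unique so far: 12)
Unique types: ('below', 'big', 'bird', 'broke', 'dog', 'familiar', 'few', 'house', 'lost', 'man', 'mountain', 'small')
Vocabulary size: 12

12
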